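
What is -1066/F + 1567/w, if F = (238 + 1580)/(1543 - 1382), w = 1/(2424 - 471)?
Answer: 2781773246/909 ≈ 3.0603e+6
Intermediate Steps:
w = 1/1953 ≈ 0.00051203
F = 1818/161 ≈ 11.292
-1066/F + 1567/w = -1066/1818/161 + 1567/(1/1953) = -1066*161/1818 + 1567*1953 = -85813/909 + 3060351 = 2781773246/909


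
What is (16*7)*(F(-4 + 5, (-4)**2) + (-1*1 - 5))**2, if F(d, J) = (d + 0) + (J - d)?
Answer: 11200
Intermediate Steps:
F(d, J) = J (F(d, J) = d + (J - d) = J)
(16*7)*(F(-4 + 5, (-4)**2) + (-1*1 - 5))**2 = (16*7)*((-4)**2 + (-1*1 - 5))**2 = 112*(16 + (-1 - 5))**2 = 112*(16 - 6)**2 = 112*10**2 = 112*100 = 11200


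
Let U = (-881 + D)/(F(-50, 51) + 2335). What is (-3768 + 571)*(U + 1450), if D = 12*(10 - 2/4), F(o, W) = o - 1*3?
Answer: -10576101201/2282 ≈ -4.6346e+6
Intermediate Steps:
F(o, W) = -3 + o (F(o, W) = o - 3 = -3 + o)
D = 114 (D = 12*(10 - 2*¼) = 12*(10 - ½) = 12*(19/2) = 114)
U = -767/2282 (U = (-881 + 114)/((-3 - 50) + 2335) = -767/(-53 + 2335) = -767/2282 ≈ -0.33611)
(-3768 + 571)*(U + 1450) = (-3768 + 571)*(-767/2282 + 1450) = -3197*3308133/2282 = -10576101201/2282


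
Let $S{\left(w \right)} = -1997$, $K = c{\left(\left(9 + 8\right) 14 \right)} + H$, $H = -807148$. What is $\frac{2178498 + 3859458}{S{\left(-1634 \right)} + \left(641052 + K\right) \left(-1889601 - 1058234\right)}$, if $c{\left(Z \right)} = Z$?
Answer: $\frac{6037956}{488922015433} \approx 1.235 \cdot 10^{-5}$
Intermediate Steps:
$K = -806910$ ($K = \left(9 + 8\right) 14 - 807148 = 17 \cdot 14 - 807148 = 238 - 807148 = -806910$)
$\frac{2178498 + 3859458}{S{\left(-1634 \right)} + \left(641052 + K\right) \left(-1889601 - 1058234\right)} = \frac{2178498 + 3859458}{-1997 + \left(641052 - 806910\right) \left(-1889601 - 1058234\right)} = \frac{6037956}{-1997 - -488922017430} = \frac{6037956}{-1997 + 488922017430} = \frac{6037956}{488922015433}$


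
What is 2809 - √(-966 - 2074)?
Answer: 2809 - 4*I*√190 ≈ 2809.0 - 55.136*I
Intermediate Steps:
2809 - √(-966 - 2074) = 2809 - √(-3040) = 2809 - 4*I*√190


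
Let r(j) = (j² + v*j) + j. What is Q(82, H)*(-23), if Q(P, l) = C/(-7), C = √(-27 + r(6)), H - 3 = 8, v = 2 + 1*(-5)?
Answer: 23*I*√3/7 ≈ 5.691*I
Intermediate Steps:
v = -3 (v = 2 - 5 = -3)
H = 11 (H = 3 + 8 = 11)
r(j) = j² - 2*j (r(j) = (j² - 3*j) + j = j² - 2*j)
C = I*√3 (C = √(-27 + 6*(-2 + 6)) = √(-27 + 6*4) = √(-27 + 24) = √(-3) = I*√3 ≈ 1.732*I)
Q(P, l) = -I*√3/7 (Q(P, l) = (I*√3)/(-7) = (I*√3)*(-⅐) = -I*√3/7)
Q(82, H)*(-23) = -I*√3/7*(-23) = 23*I*√3/7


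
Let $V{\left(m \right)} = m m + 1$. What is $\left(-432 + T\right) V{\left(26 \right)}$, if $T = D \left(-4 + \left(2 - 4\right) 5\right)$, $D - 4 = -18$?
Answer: $-159772$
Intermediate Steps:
$D = -14$ ($D = 4 - 18 = -14$)
$V{\left(m \right)} = 1 + m^{2}$ ($V{\left(m \right)} = m^{2} + 1 = 1 + m^{2}$)
$T = 196$ ($T = - 14 \left(-4 + \left(2 - 4\right) 5\right) = - 14 \left(-4 - 10\right) = \left(-14\right) \left(-14\right) = 196$)
$\left(-432 + T\right) V{\left(26 \right)} = \left(-432 + 196\right) \left(1 + 26^{2}\right) = - 236 \left(1 + 676\right) = \left(-236\right) 677 = -159772$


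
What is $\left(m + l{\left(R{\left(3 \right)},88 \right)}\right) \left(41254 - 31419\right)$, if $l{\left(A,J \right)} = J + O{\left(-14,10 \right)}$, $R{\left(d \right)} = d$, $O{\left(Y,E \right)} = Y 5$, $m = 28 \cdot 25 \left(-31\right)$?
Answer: $-213242470$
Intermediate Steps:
$m = -21700$ ($m = 700 \left(-31\right) = -21700$)
$O{\left(Y,E \right)} = 5 Y$
$l{\left(A,J \right)} = -70 + J$ ($l{\left(A,J \right)} = J + 5 \left(-14\right) = J - 70 = -70 + J$)
$\left(m + l{\left(R{\left(3 \right)},88 \right)}\right) \left(41254 - 31419\right) = \left(-21700 + \left(-70 + 88\right)\right) \left(41254 - 31419\right) = \left(-21700 + 18\right) 9835 = \left(-21682\right) 9835 = -213242470$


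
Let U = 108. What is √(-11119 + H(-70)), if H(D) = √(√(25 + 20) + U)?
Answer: √(-11119 + √3*√(36 + √5)) ≈ 105.4*I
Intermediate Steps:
H(D) = √(108 + 3*√5) (H(D) = √(√(25 + 20) + 108) = √(√45 + 108) = √(3*√5 + 108) = √(108 + 3*√5))
√(-11119 + H(-70)) = √(-11119 + √(108 + 3*√5))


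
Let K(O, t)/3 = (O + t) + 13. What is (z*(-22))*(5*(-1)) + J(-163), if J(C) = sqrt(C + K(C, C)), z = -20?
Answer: -2200 + I*sqrt(1102) ≈ -2200.0 + 33.196*I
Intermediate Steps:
K(O, t) = 39 + 3*O + 3*t (K(O, t) = 3*((O + t) + 13) = 3*(13 + O + t) = 39 + 3*O + 3*t)
J(C) = sqrt(39 + 7*C) (J(C) = sqrt(C + (39 + 3*C + 3*C)) = sqrt(C + (39 + 6*C)) = sqrt(39 + 7*C))
(z*(-22))*(5*(-1)) + J(-163) = (-20*(-22))*(5*(-1)) + sqrt(39 + 7*(-163)) = 440*(-5) + sqrt(39 - 1141) = -2200 + sqrt(-1102) = -2200 + I*sqrt(1102)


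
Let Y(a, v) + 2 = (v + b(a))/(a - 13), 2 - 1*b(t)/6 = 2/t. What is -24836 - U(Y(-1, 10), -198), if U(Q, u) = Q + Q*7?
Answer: -173604/7 ≈ -24801.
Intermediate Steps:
b(t) = 12 - 12/t
Y(a, v) = -2 + (12 + v - 12/a)/(-13 + a) (Y(a, v) = -2 + (v + (12 - 12/a))/(a - 13) = -2 + (12 + v - 12/a)/(-13 + a))
U(Q, u) = 8*Q (U(Q, u) = Q + 7*Q = 8*Q)
-24836 - U(Y(-1, 10), -198) = -24836 - 8*(-12 + 12*(-1) - (26 + 10 - 2*(-1)))/((-1)*(-13 - 1)) = -24836 - 8*(-1*(-12 - 12 - (26 + 10 + 2))/(-14)) = -24836 - 8*(-1*(-1/14)*(-12 - 12 - 1*38)) = -24836 - 8*(-1*(-1/14)*(-12 - 12 - 38)) = -24836 - 8*(-1*(-1/14)*(-62)) = -24836 - 8*(-31)/7 = -24836 - 1*(-248/7) = -24836 + 248/7 = -173604/7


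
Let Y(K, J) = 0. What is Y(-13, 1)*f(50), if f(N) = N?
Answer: 0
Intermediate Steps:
Y(-13, 1)*f(50) = 0*50 = 0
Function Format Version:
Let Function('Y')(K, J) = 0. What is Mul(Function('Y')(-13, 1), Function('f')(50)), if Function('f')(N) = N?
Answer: 0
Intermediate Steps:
Mul(Function('Y')(-13, 1), Function('f')(50)) = Mul(0, 50) = 0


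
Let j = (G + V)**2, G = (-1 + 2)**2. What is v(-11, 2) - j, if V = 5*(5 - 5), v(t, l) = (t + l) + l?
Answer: -8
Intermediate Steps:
G = 1 (G = 1**2 = 1)
v(t, l) = t + 2*l (v(t, l) = (l + t) + l = t + 2*l)
V = 0 (V = 5*0 = 0)
j = 1 (j = (1 + 0)**2 = 1**2 = 1)
v(-11, 2) - j = (-11 + 2*2) - 1*1 = (-11 + 4) - 1 = -7 - 1 = -8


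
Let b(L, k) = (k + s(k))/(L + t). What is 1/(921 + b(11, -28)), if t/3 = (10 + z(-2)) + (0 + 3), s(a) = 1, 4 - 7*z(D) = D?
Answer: 368/338739 ≈ 0.0010864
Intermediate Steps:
z(D) = 4/7 - D/7
t = 291/7 (t = 3*((10 + (4/7 - ⅐*(-2))) + (0 + 3)) = 3*((10 + (4/7 + 2/7)) + 3) = 3*((10 + 6/7) + 3) = 3*(76/7 + 3) = 3*(97/7) = 291/7 ≈ 41.571)
b(L, k) = (1 + k)/(291/7 + L) (b(L, k) = (k + 1)/(L + 291/7) = (1 + k)/(291/7 + L))
1/(921 + b(11, -28)) = 1/(921 + 7*(1 - 28)/(291 + 7*11)) = 1/(921 + 7*(-27)/(291 + 77)) = 1/(921 + 7*(-27)/368) = 1/(921 + 7*(1/368)*(-27)) = 1/(921 - 189/368) = 1/(338739/368) = 368/338739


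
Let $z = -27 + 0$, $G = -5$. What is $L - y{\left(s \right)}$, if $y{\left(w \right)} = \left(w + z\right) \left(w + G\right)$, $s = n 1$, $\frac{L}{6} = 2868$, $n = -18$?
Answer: $16173$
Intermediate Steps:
$L = 17208$ ($L = 6 \cdot 2868 = 17208$)
$z = -27$
$s = -18$ ($s = \left(-18\right) 1 = -18$)
$y{\left(w \right)} = \left(-27 + w\right) \left(-5 + w\right)$ ($y{\left(w \right)} = \left(w - 27\right) \left(w - 5\right) = \left(-27 + w\right) \left(-5 + w\right)$)
$L - y{\left(s \right)} = 17208 - \left(135 + \left(-18\right)^{2} - -576\right) = 17208 - \left(135 + 324 + 576\right) = 17208 - 1035 = 16173$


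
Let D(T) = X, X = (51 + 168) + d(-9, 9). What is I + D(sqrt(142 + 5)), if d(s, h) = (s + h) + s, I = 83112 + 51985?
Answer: 135307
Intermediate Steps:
I = 135097
d(s, h) = h + 2*s (d(s, h) = (h + s) + s = h + 2*s)
X = 210 (X = (51 + 168) + (9 + 2*(-9)) = 219 + (9 - 18) = 219 - 9 = 210)
D(T) = 210
I + D(sqrt(142 + 5)) = 135097 + 210 = 135307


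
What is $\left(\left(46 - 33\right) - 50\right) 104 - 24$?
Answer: $-3872$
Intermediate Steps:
$\left(\left(46 - 33\right) - 50\right) 104 - 24 = \left(13 - 50\right) 104 - 24 = \left(-37\right) 104 - 24 = -3848 - 24 = -3872$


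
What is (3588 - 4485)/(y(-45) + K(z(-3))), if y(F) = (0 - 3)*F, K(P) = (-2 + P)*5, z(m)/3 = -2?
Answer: -897/95 ≈ -9.4421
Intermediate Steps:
z(m) = -6 (z(m) = 3*(-2) = -6)
K(P) = -10 + 5*P
y(F) = -3*F
(3588 - 4485)/(y(-45) + K(z(-3))) = (3588 - 4485)/(-3*(-45) + (-10 + 5*(-6))) = -897/(135 + (-10 - 30)) = -897/(135 - 40) = -897/95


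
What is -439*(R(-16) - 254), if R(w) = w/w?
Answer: 111067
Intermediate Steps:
R(w) = 1
-439*(R(-16) - 254) = -439*(1 - 254) = -439*(-253) = 111067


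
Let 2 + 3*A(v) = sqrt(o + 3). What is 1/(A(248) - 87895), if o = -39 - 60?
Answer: -791061/69530834065 - 12*I*sqrt(6)/69530834065 ≈ -1.1377e-5 - 4.2275e-10*I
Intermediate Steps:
o = -99
A(v) = -2/3 + 4*I*sqrt(6)/3 (A(v) = -2/3 + sqrt(-99 + 3)/3 = -2/3 + sqrt(-96)/3 = -2/3 + (4*I*sqrt(6))/3 = -2/3 + 4*I*sqrt(6)/3)
1/(A(248) - 87895) = 1/((-2/3 + 4*I*sqrt(6)/3) - 87895) = 1/(-263687/3 + 4*I*sqrt(6)/3)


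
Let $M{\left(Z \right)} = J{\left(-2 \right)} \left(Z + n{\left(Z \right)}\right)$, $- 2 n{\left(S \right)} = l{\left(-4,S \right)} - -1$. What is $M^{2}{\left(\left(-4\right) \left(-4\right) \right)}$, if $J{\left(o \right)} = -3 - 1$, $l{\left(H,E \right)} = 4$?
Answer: $2916$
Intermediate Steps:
$J{\left(o \right)} = -4$ ($J{\left(o \right)} = -3 - 1 = -4$)
$n{\left(S \right)} = - \frac{5}{2}$ ($n{\left(S \right)} = - \frac{4 - -1}{2} = - \frac{4 + 1}{2} = \left(- \frac{1}{2}\right) 5 = - \frac{5}{2}$)
$M{\left(Z \right)} = 10 - 4 Z$ ($M{\left(Z \right)} = - 4 \left(Z - \frac{5}{2}\right) = - 4 \left(- \frac{5}{2} + Z\right) = 10 - 4 Z$)
$M^{2}{\left(\left(-4\right) \left(-4\right) \right)} = \left(10 - 4 \left(\left(-4\right) \left(-4\right)\right)\right)^{2} = \left(10 - 64\right)^{2} = \left(-54\right)^{2} = 2916$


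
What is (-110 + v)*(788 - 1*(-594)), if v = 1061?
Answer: 1314282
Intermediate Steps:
(-110 + v)*(788 - 1*(-594)) = (-110 + 1061)*(788 - 1*(-594)) = 951*(788 + 594) = 951*1382 = 1314282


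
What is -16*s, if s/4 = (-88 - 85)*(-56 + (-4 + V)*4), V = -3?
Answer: -930048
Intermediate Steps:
s = 58128 (s = 4*((-88 - 85)*(-56 + (-4 - 3)*4)) = 4*(-173*(-56 - 7*4)) = 4*(-173*(-56 - 28)) = 4*(-173*(-84)) = 4*14532 = 58128)
-16*s = -16*58128 = -930048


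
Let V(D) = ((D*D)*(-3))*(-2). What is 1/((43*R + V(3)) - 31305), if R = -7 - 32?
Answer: -1/32928 ≈ -3.0369e-5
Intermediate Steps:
R = -39
V(D) = 6*D**2 (V(D) = (D**2*(-3))*(-2) = -3*D**2*(-2) = 6*D**2)
1/((43*R + V(3)) - 31305) = 1/((43*(-39) + 6*3**2) - 31305) = 1/((-1677 + 6*9) - 31305) = 1/((-1677 + 54) - 31305) = 1/(-1623 - 31305) = 1/(-32928) = -1/32928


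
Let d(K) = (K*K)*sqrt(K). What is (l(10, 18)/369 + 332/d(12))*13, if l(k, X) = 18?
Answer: 26/41 + 1079*sqrt(3)/216 ≈ 9.2864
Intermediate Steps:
d(K) = K**(5/2) (d(K) = K**2*sqrt(K) = K**(5/2))
(l(10, 18)/369 + 332/d(12))*13 = (18/369 + 332/(12**(5/2)))*13 = (18*(1/369) + 332/((288*sqrt(3))))*13 = (2/41 + 332*(sqrt(3)/864))*13 = (2/41 + 83*sqrt(3)/216)*13 = 26/41 + 1079*sqrt(3)/216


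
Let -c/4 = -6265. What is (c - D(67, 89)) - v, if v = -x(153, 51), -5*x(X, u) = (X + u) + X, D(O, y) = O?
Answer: 124608/5 ≈ 24922.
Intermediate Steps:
x(X, u) = -2*X/5 - u/5 (x(X, u) = -((X + u) + X)/5 = -(u + 2*X)/5 = -2*X/5 - u/5)
c = 25060 (c = -4*(-6265) = 25060)
v = 357/5 (v = -(-⅖*153 - ⅕*51) = -(-306/5 - 51/5) = -1*(-357/5) = 357/5 ≈ 71.400)
(c - D(67, 89)) - v = (25060 - 1*67) - 1*357/5 = (25060 - 67) - 357/5 = 24993 - 357/5 = 124608/5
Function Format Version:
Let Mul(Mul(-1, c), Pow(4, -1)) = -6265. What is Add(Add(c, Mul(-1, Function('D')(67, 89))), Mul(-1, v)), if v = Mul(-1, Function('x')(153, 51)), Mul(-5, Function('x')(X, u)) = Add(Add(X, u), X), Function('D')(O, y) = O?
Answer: Rational(124608, 5) ≈ 24922.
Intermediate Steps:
Function('x')(X, u) = Add(Mul(Rational(-2, 5), X), Mul(Rational(-1, 5), u)) (Function('x')(X, u) = Mul(Rational(-1, 5), Add(Add(X, u), X)) = Mul(Rational(-1, 5), Add(u, Mul(2, X))) = Add(Mul(Rational(-2, 5), X), Mul(Rational(-1, 5), u)))
c = 25060 (c = Mul(-4, -6265) = 25060)
v = Rational(357, 5) (v = Mul(-1, Add(Mul(Rational(-2, 5), 153), Mul(Rational(-1, 5), 51))) = Mul(-1, Add(Rational(-306, 5), Rational(-51, 5))) = Mul(-1, Rational(-357, 5)) = Rational(357, 5) ≈ 71.400)
Add(Add(c, Mul(-1, Function('D')(67, 89))), Mul(-1, v)) = Add(Add(25060, Mul(-1, 67)), Mul(-1, Rational(357, 5))) = Add(Add(25060, -67), Rational(-357, 5)) = Add(24993, Rational(-357, 5)) = Rational(124608, 5)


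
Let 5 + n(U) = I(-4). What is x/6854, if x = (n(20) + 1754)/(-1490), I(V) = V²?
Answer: -353/2042492 ≈ -0.00017283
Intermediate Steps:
n(U) = 11 (n(U) = -5 + (-4)² = -5 + 16 = 11)
x = -353/298 (x = (11 + 1754)/(-1490) = 1765*(-1/1490) = -353/298 ≈ -1.1846)
x/6854 = -353/298/6854 = -353/298*1/6854 = -353/2042492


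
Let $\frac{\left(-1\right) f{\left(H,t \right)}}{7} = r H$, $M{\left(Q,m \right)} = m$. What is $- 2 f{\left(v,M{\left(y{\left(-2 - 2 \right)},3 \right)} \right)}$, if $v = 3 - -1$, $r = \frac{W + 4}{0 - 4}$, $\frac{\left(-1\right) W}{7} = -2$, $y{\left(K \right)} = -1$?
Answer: $-252$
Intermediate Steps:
$W = 14$ ($W = \left(-7\right) \left(-2\right) = 14$)
$r = - \frac{9}{2}$ ($r = \frac{14 + 4}{0 - 4} = \frac{18}{-4} = 18 \left(- \frac{1}{4}\right) = - \frac{9}{2} \approx -4.5$)
$v = 4$ ($v = 3 + 1 = 4$)
$f{\left(H,t \right)} = \frac{63 H}{2}$ ($f{\left(H,t \right)} = - 7 \left(- \frac{9 H}{2}\right) = \frac{63 H}{2}$)
$- 2 f{\left(v,M{\left(y{\left(-2 - 2 \right)},3 \right)} \right)} = - 2 \cdot \frac{63}{2} \cdot 4 = \left(-2\right) 126 = -252$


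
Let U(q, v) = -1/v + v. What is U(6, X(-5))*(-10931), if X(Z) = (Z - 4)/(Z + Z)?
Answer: 207689/90 ≈ 2307.7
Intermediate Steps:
X(Z) = (-4 + Z)/(2*Z) (X(Z) = (-4 + Z)/((2*Z)) = (-4 + Z)*(1/(2*Z)) = (-4 + Z)/(2*Z))
U(q, v) = v - 1/v
U(6, X(-5))*(-10931) = ((½)*(-4 - 5)/(-5) - 1/((½)*(-4 - 5)/(-5)))*(-10931) = ((½)*(-⅕)*(-9) - 1/((½)*(-⅕)*(-9)))*(-10931) = (9/10 - 1/9/10)*(-10931) = (9/10 - 1*10/9)*(-10931) = (9/10 - 10/9)*(-10931) = -19/90*(-10931) = 207689/90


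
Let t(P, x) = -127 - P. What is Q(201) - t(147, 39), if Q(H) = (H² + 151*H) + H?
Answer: 71227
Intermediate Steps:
Q(H) = H² + 152*H
Q(201) - t(147, 39) = 201*(152 + 201) - (-127 - 1*147) = 201*353 - (-127 - 147) = 70953 - 1*(-274) = 70953 + 274 = 71227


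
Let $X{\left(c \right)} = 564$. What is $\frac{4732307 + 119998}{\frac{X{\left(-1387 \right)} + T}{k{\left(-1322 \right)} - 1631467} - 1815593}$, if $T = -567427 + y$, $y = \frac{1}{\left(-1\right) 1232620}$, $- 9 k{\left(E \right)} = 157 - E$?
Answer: $- \frac{29276596894536455400}{10954458595293858857} \approx -2.6726$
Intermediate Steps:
$k{\left(E \right)} = - \frac{157}{9} + \frac{E}{9}$ ($k{\left(E \right)} = - \frac{157 - E}{9} = - \frac{157}{9} + \frac{E}{9}$)
$y = - \frac{1}{1232620}$ ($y = \frac{1}{-1232620} = - \frac{1}{1232620} \approx -8.1128 \cdot 10^{-7}$)
$T = - \frac{699421868741}{1232620}$ ($T = -567427 - \frac{1}{1232620} = - \frac{699421868741}{1232620} \approx -5.6743 \cdot 10^{5}$)
$\frac{4732307 + 119998}{\frac{X{\left(-1387 \right)} + T}{k{\left(-1322 \right)} - 1631467} - 1815593} = \frac{4732307 + 119998}{\frac{564 - \frac{699421868741}{1232620}}{\left(- \frac{157}{9} + \frac{1}{9} \left(-1322\right)\right) - 1631467} - 1815593} = \frac{4852305}{- \frac{698726671061}{1232620 \left(\left(- \frac{157}{9} - \frac{1322}{9}\right) - 1631467\right)} - 1815593} = \frac{4852305}{- \frac{698726671061}{1232620 \left(- \frac{493}{3} - 1631467\right)} - 1815593} = \frac{4852305}{- \frac{698726671061}{1232620 \left(- \frac{4894894}{3}\right)} - 1815593} = \frac{4852305}{\left(- \frac{698726671061}{1232620}\right) \left(- \frac{3}{4894894}\right) - 1815593} = \frac{4852305}{\frac{2096180013183}{6033544242280} - 1815593} = \frac{4852305}{- \frac{10954458595293858857}{6033544242280}} = 4852305 \left(- \frac{6033544242280}{10954458595293858857}\right) = - \frac{29276596894536455400}{10954458595293858857}$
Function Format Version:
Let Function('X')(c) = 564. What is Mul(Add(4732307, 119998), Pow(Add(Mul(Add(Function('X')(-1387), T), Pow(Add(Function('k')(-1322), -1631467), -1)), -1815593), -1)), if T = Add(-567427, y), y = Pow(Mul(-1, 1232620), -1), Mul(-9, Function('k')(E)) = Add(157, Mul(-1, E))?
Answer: Rational(-29276596894536455400, 10954458595293858857) ≈ -2.6726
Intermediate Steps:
Function('k')(E) = Add(Rational(-157, 9), Mul(Rational(1, 9), E)) (Function('k')(E) = Mul(Rational(-1, 9), Add(157, Mul(-1, E))) = Add(Rational(-157, 9), Mul(Rational(1, 9), E)))
y = Rational(-1, 1232620) (y = Pow(-1232620, -1) = Rational(-1, 1232620) ≈ -8.1128e-7)
T = Rational(-699421868741, 1232620) (T = Add(-567427, Rational(-1, 1232620)) = Rational(-699421868741, 1232620) ≈ -5.6743e+5)
Mul(Add(4732307, 119998), Pow(Add(Mul(Add(Function('X')(-1387), T), Pow(Add(Function('k')(-1322), -1631467), -1)), -1815593), -1)) = Mul(Add(4732307, 119998), Pow(Add(Mul(Add(564, Rational(-699421868741, 1232620)), Pow(Add(Add(Rational(-157, 9), Mul(Rational(1, 9), -1322)), -1631467), -1)), -1815593), -1)) = Mul(4852305, Pow(Add(Mul(Rational(-698726671061, 1232620), Pow(Add(Add(Rational(-157, 9), Rational(-1322, 9)), -1631467), -1)), -1815593), -1)) = Mul(4852305, Pow(Add(Mul(Rational(-698726671061, 1232620), Pow(Add(Rational(-493, 3), -1631467), -1)), -1815593), -1)) = Mul(4852305, Pow(Add(Mul(Rational(-698726671061, 1232620), Pow(Rational(-4894894, 3), -1)), -1815593), -1)) = Mul(4852305, Pow(Add(Mul(Rational(-698726671061, 1232620), Rational(-3, 4894894)), -1815593), -1)) = Mul(4852305, Pow(Add(Rational(2096180013183, 6033544242280), -1815593), -1)) = Mul(4852305, Pow(Rational(-10954458595293858857, 6033544242280), -1)) = Mul(4852305, Rational(-6033544242280, 10954458595293858857)) = Rational(-29276596894536455400, 10954458595293858857)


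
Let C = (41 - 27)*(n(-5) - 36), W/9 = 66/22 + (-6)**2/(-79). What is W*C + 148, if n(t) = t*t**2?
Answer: -4065794/79 ≈ -51466.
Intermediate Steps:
W = 1809/79 (W = 9*(66/22 + (-6)**2/(-79)) = 9*(66*(1/22) + 36*(-1/79)) = 9*(3 - 36/79) = 9*(201/79) = 1809/79 ≈ 22.899)
n(t) = t**3
C = -2254 (C = (41 - 27)*((-5)**3 - 36) = 14*(-125 - 36) = 14*(-161) = -2254)
W*C + 148 = (1809/79)*(-2254) + 148 = -4077486/79 + 148 = -4065794/79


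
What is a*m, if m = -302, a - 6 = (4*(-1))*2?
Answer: 604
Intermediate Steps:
a = -2 (a = 6 + (4*(-1))*2 = 6 - 4*2 = 6 - 8 = -2)
a*m = -2*(-302) = 604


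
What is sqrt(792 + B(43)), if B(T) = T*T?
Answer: sqrt(2641) ≈ 51.391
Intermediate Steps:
B(T) = T**2
sqrt(792 + B(43)) = sqrt(792 + 43**2) = sqrt(792 + 1849) = sqrt(2641)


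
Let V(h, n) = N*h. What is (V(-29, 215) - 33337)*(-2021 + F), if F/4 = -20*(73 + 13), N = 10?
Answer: 299313927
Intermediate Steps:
V(h, n) = 10*h
F = -6880 (F = 4*(-20*(73 + 13)) = 4*(-20*86) = 4*(-1720) = -6880)
(V(-29, 215) - 33337)*(-2021 + F) = (10*(-29) - 33337)*(-2021 - 6880) = (-290 - 33337)*(-8901) = -33627*(-8901) = 299313927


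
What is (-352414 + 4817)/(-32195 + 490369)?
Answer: -347597/458174 ≈ -0.75866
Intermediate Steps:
(-352414 + 4817)/(-32195 + 490369) = -347597/458174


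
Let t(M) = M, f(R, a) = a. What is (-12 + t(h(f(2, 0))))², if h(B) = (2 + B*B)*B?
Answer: 144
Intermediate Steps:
h(B) = B*(2 + B²) (h(B) = (2 + B²)*B = B*(2 + B²))
(-12 + t(h(f(2, 0))))² = (-12 + 0*(2 + 0²))² = (-12 + 0*(2 + 0))² = (-12 + 0*2)² = (-12 + 0)² = (-12)² = 144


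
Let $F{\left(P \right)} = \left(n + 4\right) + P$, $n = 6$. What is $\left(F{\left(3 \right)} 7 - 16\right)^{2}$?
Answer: $5625$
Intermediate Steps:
$F{\left(P \right)} = 10 + P$ ($F{\left(P \right)} = \left(6 + 4\right) + P = 10 + P$)
$\left(F{\left(3 \right)} 7 - 16\right)^{2} = \left(\left(10 + 3\right) 7 - 16\right)^{2} = \left(13 \cdot 7 - 16\right)^{2} = \left(91 - 16\right)^{2} = 75^{2} = 5625$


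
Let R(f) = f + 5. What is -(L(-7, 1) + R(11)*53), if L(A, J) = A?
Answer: -841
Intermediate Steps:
R(f) = 5 + f
-(L(-7, 1) + R(11)*53) = -(-7 + (5 + 11)*53) = -(-7 + 16*53) = -(-7 + 848) = -1*841 = -841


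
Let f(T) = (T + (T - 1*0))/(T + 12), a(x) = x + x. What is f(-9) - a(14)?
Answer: -34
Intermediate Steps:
a(x) = 2*x
f(T) = 2*T/(12 + T) (f(T) = (T + (T + 0))/(12 + T) = (T + T)/(12 + T) = (2*T)/(12 + T) = 2*T/(12 + T))
f(-9) - a(14) = 2*(-9)/(12 - 9) - 2*14 = 2*(-9)/3 - 1*28 = 2*(-9)*(⅓) - 28 = -6 - 28 = -34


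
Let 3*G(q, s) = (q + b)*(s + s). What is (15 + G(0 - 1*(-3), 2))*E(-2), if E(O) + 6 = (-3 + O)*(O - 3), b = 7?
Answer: 1615/3 ≈ 538.33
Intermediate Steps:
E(O) = -6 + (-3 + O)**2 (E(O) = -6 + (-3 + O)*(O - 3) = -6 + (-3 + O)*(-3 + O) = -6 + (-3 + O)**2)
G(q, s) = 2*s*(7 + q)/3 (G(q, s) = ((q + 7)*(s + s))/3 = ((7 + q)*(2*s))/3 = (2*s*(7 + q))/3 = 2*s*(7 + q)/3)
(15 + G(0 - 1*(-3), 2))*E(-2) = (15 + (2/3)*2*(7 + (0 - 1*(-3))))*(-6 + (-3 - 2)**2) = (15 + (2/3)*2*(7 + (0 + 3)))*(-6 + (-5)**2) = (15 + (2/3)*2*(7 + 3))*(-6 + 25) = (15 + (2/3)*2*10)*19 = (15 + 40/3)*19 = (85/3)*19 = 1615/3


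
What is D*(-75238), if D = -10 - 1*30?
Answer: 3009520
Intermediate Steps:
D = -40 (D = -10 - 30 = -40)
D*(-75238) = -40*(-75238) = 3009520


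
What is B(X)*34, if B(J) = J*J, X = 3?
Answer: 306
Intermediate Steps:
B(J) = J²
B(X)*34 = 3²*34 = 9*34 = 306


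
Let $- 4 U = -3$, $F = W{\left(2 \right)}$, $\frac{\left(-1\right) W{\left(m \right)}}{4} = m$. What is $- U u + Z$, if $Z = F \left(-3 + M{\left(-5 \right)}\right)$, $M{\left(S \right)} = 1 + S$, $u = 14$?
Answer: $\frac{91}{2} \approx 45.5$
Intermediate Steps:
$W{\left(m \right)} = - 4 m$
$F = -8$ ($F = \left(-4\right) 2 = -8$)
$U = \frac{3}{4}$ ($U = \left(- \frac{1}{4}\right) \left(-3\right) = \frac{3}{4} \approx 0.75$)
$Z = 56$ ($Z = - 8 \left(-3 + \left(1 - 5\right)\right) = - 8 \left(-3 - 4\right) = \left(-8\right) \left(-7\right) = 56$)
$- U u + Z = \left(-1\right) \frac{3}{4} \cdot 14 + 56 = \left(- \frac{3}{4}\right) 14 + 56 = - \frac{21}{2} + 56 = \frac{91}{2}$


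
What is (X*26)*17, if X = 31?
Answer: 13702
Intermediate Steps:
(X*26)*17 = (31*26)*17 = 806*17 = 13702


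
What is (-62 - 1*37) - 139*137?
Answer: -19142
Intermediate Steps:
(-62 - 1*37) - 139*137 = (-62 - 37) - 19043 = -99 - 19043 = -19142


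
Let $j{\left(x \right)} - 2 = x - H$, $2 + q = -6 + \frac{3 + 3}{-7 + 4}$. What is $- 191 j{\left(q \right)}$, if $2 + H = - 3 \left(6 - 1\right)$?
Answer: $-1719$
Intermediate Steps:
$H = -17$ ($H = -2 - 3 \left(6 - 1\right) = -2 - 15 = -17$)
$q = -10$ ($q = -2 - \left(6 - \frac{3 + 3}{-7 + 4}\right) = -2 - \left(6 - \frac{6}{-3}\right) = -2 + \left(-6 + 6 \left(- \frac{1}{3}\right)\right) = -2 - 8 = -10$)
$j{\left(x \right)} = 19 + x$ ($j{\left(x \right)} = 2 + \left(x - -17\right) = 2 + \left(x + 17\right) = 2 + \left(17 + x\right) = 19 + x$)
$- 191 j{\left(q \right)} = - 191 \left(19 - 10\right) = \left(-191\right) 9 = -1719$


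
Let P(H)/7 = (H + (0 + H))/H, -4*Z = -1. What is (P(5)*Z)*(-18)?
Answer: -63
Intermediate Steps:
Z = 1/4 (Z = -1/4*(-1) = 1/4 ≈ 0.25000)
P(H) = 14 (P(H) = 7*((H + (0 + H))/H) = 7*((H + H)/H) = 7*((2*H)/H) = 7*2 = 14)
(P(5)*Z)*(-18) = (14*(1/4))*(-18) = (7/2)*(-18) = -63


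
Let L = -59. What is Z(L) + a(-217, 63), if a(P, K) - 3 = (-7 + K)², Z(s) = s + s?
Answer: 3021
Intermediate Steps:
Z(s) = 2*s
a(P, K) = 3 + (-7 + K)²
Z(L) + a(-217, 63) = 2*(-59) + (3 + (-7 + 63)²) = -118 + (3 + 56²) = -118 + (3 + 3136) = -118 + 3139 = 3021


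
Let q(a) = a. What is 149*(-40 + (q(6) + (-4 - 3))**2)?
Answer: -5811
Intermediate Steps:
149*(-40 + (q(6) + (-4 - 3))**2) = 149*(-40 + (6 + (-4 - 3))**2) = 149*(-40 + (6 - 7)**2) = 149*(-40 + (-1)**2) = 149*(-40 + 1) = 149*(-39) = -5811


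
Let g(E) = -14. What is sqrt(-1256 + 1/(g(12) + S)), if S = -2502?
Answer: 73*I*sqrt(372997)/1258 ≈ 35.44*I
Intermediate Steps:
sqrt(-1256 + 1/(g(12) + S)) = sqrt(-1256 + 1/(-14 - 2502)) = sqrt(-1256 + 1/(-2516)) = sqrt(-1256 - 1/2516) = sqrt(-3160097/2516) = 73*I*sqrt(372997)/1258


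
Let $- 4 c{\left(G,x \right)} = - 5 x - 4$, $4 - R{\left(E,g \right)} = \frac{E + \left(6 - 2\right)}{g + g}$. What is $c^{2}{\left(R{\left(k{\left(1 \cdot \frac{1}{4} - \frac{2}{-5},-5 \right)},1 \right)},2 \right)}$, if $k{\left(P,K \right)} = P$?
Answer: $\frac{49}{4} \approx 12.25$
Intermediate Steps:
$R{\left(E,g \right)} = 4 - \frac{4 + E}{2 g}$ ($R{\left(E,g \right)} = 4 - \frac{E + \left(6 - 2\right)}{g + g} = 4 - \frac{E + \left(6 - 2\right)}{2 g} = 4 - \left(E + 4\right) \frac{1}{2 g} = 4 - \left(4 + E\right) \frac{1}{2 g} = 4 - \frac{4 + E}{2 g}$)
$c{\left(G,x \right)} = 1 + \frac{5 x}{4}$ ($c{\left(G,x \right)} = - \frac{- 5 x - 4}{4} = - \frac{-4 - 5 x}{4} = 1 + \frac{5 x}{4}$)
$c^{2}{\left(R{\left(k{\left(1 \cdot \frac{1}{4} - \frac{2}{-5},-5 \right)},1 \right)},2 \right)} = \left(1 + \frac{5}{4} \cdot 2\right)^{2} = \left(1 + \frac{5}{2}\right)^{2} = \left(\frac{7}{2}\right)^{2} = \frac{49}{4}$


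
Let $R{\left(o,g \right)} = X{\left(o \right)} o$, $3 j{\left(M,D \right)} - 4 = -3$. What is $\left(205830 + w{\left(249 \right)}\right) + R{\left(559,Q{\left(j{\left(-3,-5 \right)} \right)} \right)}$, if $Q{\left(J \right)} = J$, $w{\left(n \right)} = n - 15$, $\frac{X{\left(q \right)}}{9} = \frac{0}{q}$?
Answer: $206064$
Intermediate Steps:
$X{\left(q \right)} = 0$ ($X{\left(q \right)} = 9 \frac{0}{q} = 9 \cdot 0 = 0$)
$j{\left(M,D \right)} = \frac{1}{3}$ ($j{\left(M,D \right)} = \frac{4}{3} + \frac{1}{3} \left(-3\right) = \frac{4}{3} - 1 = \frac{1}{3}$)
$w{\left(n \right)} = -15 + n$ ($w{\left(n \right)} = n - 15 = -15 + n$)
$R{\left(o,g \right)} = 0$ ($R{\left(o,g \right)} = 0 o = 0$)
$\left(205830 + w{\left(249 \right)}\right) + R{\left(559,Q{\left(j{\left(-3,-5 \right)} \right)} \right)} = \left(205830 + \left(-15 + 249\right)\right) + 0 = \left(205830 + 234\right) + 0 = 206064 + 0 = 206064$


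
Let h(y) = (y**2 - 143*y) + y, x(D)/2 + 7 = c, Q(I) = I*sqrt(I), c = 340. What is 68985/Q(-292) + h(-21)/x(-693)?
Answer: 1141/222 + 945*I*sqrt(73)/584 ≈ 5.1396 + 13.825*I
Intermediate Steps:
Q(I) = I**(3/2)
x(D) = 666 (x(D) = -14 + 2*340 = -14 + 680 = 666)
h(y) = y**2 - 142*y
68985/Q(-292) + h(-21)/x(-693) = 68985/((-292)**(3/2)) - 21*(-142 - 21)/666 = 68985/((-584*I*sqrt(73))) - 21*(-163)*(1/666) = 68985*(I*sqrt(73)/42632) + 3423*(1/666) = 945*I*sqrt(73)/584 + 1141/222 = 1141/222 + 945*I*sqrt(73)/584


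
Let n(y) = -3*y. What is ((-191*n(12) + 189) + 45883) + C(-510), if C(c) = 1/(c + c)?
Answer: 54006959/1020 ≈ 52948.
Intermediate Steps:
C(c) = 1/(2*c)
((-191*n(12) + 189) + 45883) + C(-510) = ((-(-573)*12 + 189) + 45883) + (1/2)/(-510) = ((-191*(-36) + 189) + 45883) + (1/2)*(-1/510) = ((6876 + 189) + 45883) - 1/1020 = (7065 + 45883) - 1/1020 = 52948 - 1/1020 = 54006959/1020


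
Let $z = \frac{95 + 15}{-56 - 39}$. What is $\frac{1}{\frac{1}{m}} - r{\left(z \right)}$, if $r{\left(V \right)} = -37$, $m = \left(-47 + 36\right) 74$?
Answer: $-777$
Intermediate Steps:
$z = - \frac{22}{19}$ ($z = \frac{110}{-95} = 110 \left(- \frac{1}{95}\right) = - \frac{22}{19} \approx -1.1579$)
$m = -814$ ($m = \left(-11\right) 74 = -814$)
$\frac{1}{\frac{1}{m}} - r{\left(z \right)} = \frac{1}{\frac{1}{-814}} - -37 = \frac{1}{- \frac{1}{814}} + 37 = -814 + 37 = -777$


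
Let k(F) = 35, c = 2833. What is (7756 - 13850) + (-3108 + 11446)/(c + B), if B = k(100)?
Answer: -8734627/1434 ≈ -6091.1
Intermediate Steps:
B = 35
(7756 - 13850) + (-3108 + 11446)/(c + B) = (7756 - 13850) + (-3108 + 11446)/(2833 + 35) = -6094 + 8338/2868 = -6094 + 8338*(1/2868) = -6094 + 4169/1434 = -8734627/1434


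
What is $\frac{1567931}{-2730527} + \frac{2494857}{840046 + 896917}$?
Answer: $\frac{4088836266086}{4742824369501} \approx 0.86211$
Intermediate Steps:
$\frac{1567931}{-2730527} + \frac{2494857}{840046 + 896917} = 1567931 \left(- \frac{1}{2730527}\right) + \frac{2494857}{1736963} = - \frac{1567931}{2730527} + 2494857 \cdot \frac{1}{1736963} = - \frac{1567931}{2730527} + \frac{2494857}{1736963} = \frac{4088836266086}{4742824369501}$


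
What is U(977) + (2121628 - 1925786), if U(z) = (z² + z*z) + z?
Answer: 2105877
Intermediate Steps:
U(z) = z + 2*z² (U(z) = (z² + z²) + z = 2*z² + z = z + 2*z²)
U(977) + (2121628 - 1925786) = 977*(1 + 2*977) + (2121628 - 1925786) = 977*(1 + 1954) + 195842 = 977*1955 + 195842 = 1910035 + 195842 = 2105877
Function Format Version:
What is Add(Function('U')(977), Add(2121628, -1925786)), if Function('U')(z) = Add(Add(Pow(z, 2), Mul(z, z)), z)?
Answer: 2105877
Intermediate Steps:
Function('U')(z) = Add(z, Mul(2, Pow(z, 2))) (Function('U')(z) = Add(Add(Pow(z, 2), Pow(z, 2)), z) = Add(Mul(2, Pow(z, 2)), z) = Add(z, Mul(2, Pow(z, 2))))
Add(Function('U')(977), Add(2121628, -1925786)) = Add(Mul(977, Add(1, Mul(2, 977))), Add(2121628, -1925786)) = Add(Mul(977, Add(1, 1954)), 195842) = Add(Mul(977, 1955), 195842) = Add(1910035, 195842) = 2105877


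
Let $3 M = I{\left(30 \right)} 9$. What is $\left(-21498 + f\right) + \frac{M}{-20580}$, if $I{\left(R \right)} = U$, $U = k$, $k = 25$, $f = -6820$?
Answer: $- \frac{38852301}{1372} \approx -28318.0$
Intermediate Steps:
$U = 25$
$I{\left(R \right)} = 25$
$M = 75$ ($M = \frac{25 \cdot 9}{3} = \frac{1}{3} \cdot 225 = 75$)
$\left(-21498 + f\right) + \frac{M}{-20580} = \left(-21498 - 6820\right) + \frac{75}{-20580} = -28318 + 75 \left(- \frac{1}{20580}\right) = -28318 - \frac{5}{1372} = - \frac{38852301}{1372}$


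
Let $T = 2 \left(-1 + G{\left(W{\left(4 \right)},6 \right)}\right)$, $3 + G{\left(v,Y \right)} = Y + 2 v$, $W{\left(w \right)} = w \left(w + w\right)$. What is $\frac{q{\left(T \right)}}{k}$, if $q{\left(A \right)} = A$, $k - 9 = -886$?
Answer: $- \frac{132}{877} \approx -0.15051$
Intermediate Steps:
$W{\left(w \right)} = 2 w^{2}$ ($W{\left(w \right)} = w 2 w = 2 w^{2}$)
$k = -877$ ($k = 9 - 886 = -877$)
$G{\left(v,Y \right)} = -3 + Y + 2 v$ ($G{\left(v,Y \right)} = -3 + \left(Y + 2 v\right) = -3 + Y + 2 v$)
$T = 132$ ($T = 2 \left(-1 + \left(-3 + 6 + 2 \cdot 2 \cdot 4^{2}\right)\right) = 2 \left(-1 + \left(-3 + 6 + 2 \cdot 2 \cdot 16\right)\right) = 2 \left(-1 + \left(-3 + 6 + 2 \cdot 32\right)\right) = 2 \left(-1 + \left(-3 + 6 + 64\right)\right) = 2 \left(-1 + 67\right) = 2 \cdot 66 = 132$)
$\frac{q{\left(T \right)}}{k} = \frac{132}{-877} = 132 \left(- \frac{1}{877}\right) = - \frac{132}{877}$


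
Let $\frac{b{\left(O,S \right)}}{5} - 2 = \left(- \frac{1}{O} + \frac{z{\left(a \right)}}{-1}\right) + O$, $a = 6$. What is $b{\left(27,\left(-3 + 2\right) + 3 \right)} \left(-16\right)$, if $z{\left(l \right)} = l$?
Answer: $- \frac{49600}{27} \approx -1837.0$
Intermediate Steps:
$b{\left(O,S \right)} = -20 - \frac{5}{O} + 5 O$ ($b{\left(O,S \right)} = 10 + 5 \left(\left(- \frac{1}{O} + \frac{6}{-1}\right) + O\right) = 10 + 5 \left(\left(- \frac{1}{O} + 6 \left(-1\right)\right) + O\right) = 10 + 5 \left(\left(- \frac{1}{O} - 6\right) + O\right) = 10 + 5 \left(\left(-6 - \frac{1}{O}\right) + O\right) = 10 + 5 \left(-6 + O - \frac{1}{O}\right) = 10 - \left(30 - 5 O + \frac{5}{O}\right) = -20 - \frac{5}{O} + 5 O$)
$b{\left(27,\left(-3 + 2\right) + 3 \right)} \left(-16\right) = \left(-20 - \frac{5}{27} + 5 \cdot 27\right) \left(-16\right) = \left(-20 - \frac{5}{27} + 135\right) \left(-16\right) = \frac{3100}{27} \left(-16\right) = - \frac{49600}{27}$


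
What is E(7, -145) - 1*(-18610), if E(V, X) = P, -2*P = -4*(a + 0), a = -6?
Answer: 18598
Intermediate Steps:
P = -12 (P = -(-2)*(-6 + 0) = -(-2)*(-6) = -1/2*24 = -12)
E(V, X) = -12
E(7, -145) - 1*(-18610) = -12 - 1*(-18610) = -12 + 18610 = 18598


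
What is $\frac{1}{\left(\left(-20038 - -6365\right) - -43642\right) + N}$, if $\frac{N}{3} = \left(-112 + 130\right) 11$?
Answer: $\frac{1}{30563} \approx 3.2719 \cdot 10^{-5}$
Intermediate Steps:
$N = 594$ ($N = 3 \left(-112 + 130\right) 11 = 3 \cdot 18 \cdot 11 = 3 \cdot 198 = 594$)
$\frac{1}{\left(\left(-20038 - -6365\right) - -43642\right) + N} = \frac{1}{\left(\left(-20038 - -6365\right) - -43642\right) + 594} = \frac{1}{\left(\left(-20038 + 6365\right) + 43642\right) + 594} = \frac{1}{\left(-13673 + 43642\right) + 594} = \frac{1}{29969 + 594} = \frac{1}{30563}$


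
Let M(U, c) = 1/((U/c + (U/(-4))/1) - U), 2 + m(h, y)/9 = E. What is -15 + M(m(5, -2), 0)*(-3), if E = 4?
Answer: -15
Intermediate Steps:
m(h, y) = 18 (m(h, y) = -18 + 9*4 = -18 + 36 = 18)
M(U, c) = 1/(-5*U/4 + U/c) (M(U, c) = 1/((U/c + (U*(-¼))*1) - U) = 1/((U/c - U/4*1) - U) = 1/((U/c - U/4) - U) = 1/((-U/4 + U/c) - U) = 1/(-5*U/4 + U/c))
-15 + M(m(5, -2), 0)*(-3) = -15 - 4*0/(18*(-4 + 5*0))*(-3) = -15 - 4*0*1/18/(-4 + 0)*(-3) = -15 - 4*0*1/18/(-4)*(-3) = -15 - 4*0*1/18*(-¼)*(-3) = -15 + 0*(-3) = -15 + 0 = -15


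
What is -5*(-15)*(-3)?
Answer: -225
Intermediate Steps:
-5*(-15)*(-3) = 75*(-3) = -225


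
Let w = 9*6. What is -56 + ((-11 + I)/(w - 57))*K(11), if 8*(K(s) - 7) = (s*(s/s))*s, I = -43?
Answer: 1369/4 ≈ 342.25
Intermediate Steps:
w = 54
K(s) = 7 + s²/8 (K(s) = 7 + ((s*(s/s))*s)/8 = 7 + ((s*1)*s)/8 = 7 + (s*s)/8 = 7 + s²/8)
-56 + ((-11 + I)/(w - 57))*K(11) = -56 + ((-11 - 43)/(54 - 57))*(7 + (⅛)*11²) = -56 + (-54/(-3))*(7 + (⅛)*121) = -56 + (-54*(-⅓))*(7 + 121/8) = -56 + 18*(177/8) = -56 + 1593/4 = 1369/4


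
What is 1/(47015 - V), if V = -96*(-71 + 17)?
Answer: 1/41831 ≈ 2.3906e-5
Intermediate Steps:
V = 5184 (V = -96*(-54) = 5184)
1/(47015 - V) = 1/(47015 - 1*5184) = 1/(47015 - 5184) = 1/41831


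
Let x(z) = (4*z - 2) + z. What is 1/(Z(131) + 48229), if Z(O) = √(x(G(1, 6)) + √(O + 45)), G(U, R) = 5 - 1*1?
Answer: 1/(48229 + √(18 + 4*√11)) ≈ 2.0732e-5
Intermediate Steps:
G(U, R) = 4 (G(U, R) = 5 - 1 = 4)
x(z) = -2 + 5*z (x(z) = (-2 + 4*z) + z = -2 + 5*z)
Z(O) = √(18 + √(45 + O)) (Z(O) = √((-2 + 5*4) + √(O + 45)) = √((-2 + 20) + √(45 + O)) = √(18 + √(45 + O)))
1/(Z(131) + 48229) = 1/(√(18 + √(45 + 131)) + 48229) = 1/(√(18 + √176) + 48229) = 1/(√(18 + 4*√11) + 48229) = 1/(48229 + √(18 + 4*√11))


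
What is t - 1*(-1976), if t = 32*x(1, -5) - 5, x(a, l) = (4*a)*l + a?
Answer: 1363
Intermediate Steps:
x(a, l) = a + 4*a*l (x(a, l) = 4*a*l + a = a + 4*a*l)
t = -613 (t = 32*(1*(1 + 4*(-5))) - 5 = 32*(1*(1 - 20)) - 5 = 32*(1*(-19)) - 5 = 32*(-19) - 5 = -608 - 5 = -613)
t - 1*(-1976) = -613 - 1*(-1976) = -613 + 1976 = 1363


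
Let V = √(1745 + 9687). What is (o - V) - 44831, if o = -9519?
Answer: -54350 - 2*√2858 ≈ -54457.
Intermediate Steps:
V = 2*√2858 (V = √11432 = 2*√2858 ≈ 106.92)
(o - V) - 44831 = (-9519 - 2*√2858) - 44831 = -54350 - 2*√2858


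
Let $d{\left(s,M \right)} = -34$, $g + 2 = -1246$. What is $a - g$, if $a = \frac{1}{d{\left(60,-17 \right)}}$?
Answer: $\frac{42431}{34} \approx 1248.0$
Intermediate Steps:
$g = -1248$ ($g = -2 - 1246 = -1248$)
$a = - \frac{1}{34}$ ($a = \frac{1}{-34} = - \frac{1}{34} \approx -0.029412$)
$a - g = - \frac{1}{34} - -1248 = - \frac{1}{34} + 1248 = \frac{42431}{34}$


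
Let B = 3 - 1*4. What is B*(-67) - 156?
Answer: -89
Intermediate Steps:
B = -1 (B = 3 - 4 = -1)
B*(-67) - 156 = -1*(-67) - 156 = 67 - 156 = -89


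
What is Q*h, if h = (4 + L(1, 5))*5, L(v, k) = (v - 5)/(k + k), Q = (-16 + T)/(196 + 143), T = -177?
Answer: -1158/113 ≈ -10.248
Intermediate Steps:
Q = -193/339 (Q = (-16 - 177)/(196 + 143) = -193/339 ≈ -0.56932)
L(v, k) = (-5 + v)/(2*k) (L(v, k) = (-5 + v)/((2*k)) = (-5 + v)*(1/(2*k)) = (-5 + v)/(2*k))
h = 18 (h = (4 + (1/2)*(-5 + 1)/5)*5 = (4 + (1/2)*(1/5)*(-4))*5 = (4 - 2/5)*5 = (18/5)*5 = 18)
Q*h = -193/339*18 = -1158/113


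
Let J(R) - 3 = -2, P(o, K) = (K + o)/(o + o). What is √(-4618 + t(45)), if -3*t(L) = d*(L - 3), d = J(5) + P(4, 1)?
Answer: I*√18563/2 ≈ 68.123*I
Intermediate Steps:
P(o, K) = (K + o)/(2*o) (P(o, K) = (K + o)/((2*o)) = (K + o)*(1/(2*o)) = (K + o)/(2*o))
J(R) = 1 (J(R) = 3 - 2 = 1)
d = 13/8 (d = 1 + (½)*(1 + 4)/4 = 1 + (½)*(¼)*5 = 1 + 5/8 = 13/8 ≈ 1.6250)
t(L) = 13/8 - 13*L/24 (t(L) = -13*(L - 3)/24 = -13*(-3 + L)/24 = -(-39/8 + 13*L/8)/3 = 13/8 - 13*L/24)
√(-4618 + t(45)) = √(-4618 + (13/8 - 13/24*45)) = √(-4618 + (13/8 - 195/8)) = √(-4618 - 91/4) = √(-18563/4) = I*√18563/2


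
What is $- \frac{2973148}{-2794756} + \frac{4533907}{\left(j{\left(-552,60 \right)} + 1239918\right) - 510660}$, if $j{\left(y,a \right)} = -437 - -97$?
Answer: $\frac{3709586221389}{509286988502} \approx 7.2839$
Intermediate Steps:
$j{\left(y,a \right)} = -340$ ($j{\left(y,a \right)} = -437 + 97 = -340$)
$- \frac{2973148}{-2794756} + \frac{4533907}{\left(j{\left(-552,60 \right)} + 1239918\right) - 510660} = - \frac{2973148}{-2794756} + \frac{4533907}{\left(-340 + 1239918\right) - 510660} = \left(-2973148\right) \left(- \frac{1}{2794756}\right) + \frac{4533907}{1239578 - 510660} = \frac{743287}{698689} + \frac{4533907}{728918} = \frac{3709586221389}{509286988502}$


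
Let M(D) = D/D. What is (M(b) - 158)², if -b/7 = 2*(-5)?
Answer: 24649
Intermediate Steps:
b = 70 (b = -14*(-5) = -7*(-10) = 70)
M(D) = 1
(M(b) - 158)² = (1 - 158)² = (-157)² = 24649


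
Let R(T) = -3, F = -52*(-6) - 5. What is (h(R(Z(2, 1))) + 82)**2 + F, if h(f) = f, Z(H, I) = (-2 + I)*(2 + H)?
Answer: 6548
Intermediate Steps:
F = 307 (F = 312 - 5 = 307)
(h(R(Z(2, 1))) + 82)**2 + F = (-3 + 82)**2 + 307 = 79**2 + 307 = 6241 + 307 = 6548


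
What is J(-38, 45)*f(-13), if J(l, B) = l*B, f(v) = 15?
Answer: -25650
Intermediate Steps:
J(l, B) = B*l
J(-38, 45)*f(-13) = (45*(-38))*15 = -1710*15 = -25650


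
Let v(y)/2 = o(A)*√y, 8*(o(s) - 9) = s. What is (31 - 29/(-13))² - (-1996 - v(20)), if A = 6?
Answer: 523948/169 + 39*√5 ≈ 3187.5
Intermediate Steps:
o(s) = 9 + s/8
v(y) = 39*√y/2 (v(y) = 2*((9 + (⅛)*6)*√y) = 2*((9 + ¾)*√y) = 2*(39*√y/4) = 39*√y/2)
(31 - 29/(-13))² - (-1996 - v(20)) = (31 - 29/(-13))² - (-1996 - 39*√20/2) = (31 - 29*(-1/13))² - (-1996 - 39*2*√5/2) = (31 + 29/13)² - (-1996 - 39*√5) = (432/13)² - (-1996 - 39*√5) = 186624/169 + (1996 + 39*√5) = 523948/169 + 39*√5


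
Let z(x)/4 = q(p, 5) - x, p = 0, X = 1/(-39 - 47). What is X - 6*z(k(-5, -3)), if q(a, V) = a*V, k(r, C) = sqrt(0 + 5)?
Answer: -1/86 + 24*sqrt(5) ≈ 53.654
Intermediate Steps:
k(r, C) = sqrt(5)
X = -1/86 (X = 1/(-86) = -1/86 ≈ -0.011628)
q(a, V) = V*a
z(x) = -4*x (z(x) = 4*(5*0 - x) = 4*(0 - x) = 4*(-x) = -4*x)
X - 6*z(k(-5, -3)) = -1/86 - (-24)*sqrt(5) = -1/86 + 24*sqrt(5)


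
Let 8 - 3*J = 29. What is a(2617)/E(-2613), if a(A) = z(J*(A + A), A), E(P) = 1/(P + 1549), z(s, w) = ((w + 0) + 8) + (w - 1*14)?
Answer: -5562592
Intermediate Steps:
J = -7 (J = 8/3 - ⅓*29 = 8/3 - 29/3 = -7)
z(s, w) = -6 + 2*w (z(s, w) = (w + 8) + (w - 14) = (8 + w) + (-14 + w) = -6 + 2*w)
E(P) = 1/(1549 + P)
a(A) = -6 + 2*A
a(2617)/E(-2613) = (-6 + 2*2617)/(1/(1549 - 2613)) = (-6 + 5234)/(1/(-1064)) = 5228/(-1/1064) = 5228*(-1064) = -5562592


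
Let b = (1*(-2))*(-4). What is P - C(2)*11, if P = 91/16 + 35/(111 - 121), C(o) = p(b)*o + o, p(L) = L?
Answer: -3133/16 ≈ -195.81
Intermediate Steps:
b = 8 (b = -2*(-4) = 8)
C(o) = 9*o (C(o) = 8*o + o = 9*o)
P = 35/16 (P = 91*(1/16) + 35/(-10) = 91/16 + 35*(-⅒) = 91/16 - 7/2 = 35/16 ≈ 2.1875)
P - C(2)*11 = 35/16 - 9*2*11 = 35/16 - 18*11 = 35/16 - 1*198 = 35/16 - 198 = -3133/16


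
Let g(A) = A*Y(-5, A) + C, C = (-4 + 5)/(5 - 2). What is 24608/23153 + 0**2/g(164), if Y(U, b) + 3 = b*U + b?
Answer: 24608/23153 ≈ 1.0628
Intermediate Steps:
Y(U, b) = -3 + b + U*b (Y(U, b) = -3 + (b*U + b) = -3 + (U*b + b) = -3 + (b + U*b) = -3 + b + U*b)
C = 1/3 ≈ 0.33333
g(A) = 1/3 + A*(-3 - 4*A) (g(A) = A*(-3 + A - 5*A) + 1/3 = A*(-3 - 4*A) + 1/3 = 1/3 + A*(-3 - 4*A))
24608/23153 + 0**2/g(164) = 24608/23153 + 0**2/(1/3 - 1*164*(3 + 4*164)) = 24608*(1/23153) + 0/(1/3 - 1*164*(3 + 656)) = 24608/23153 + 0/(1/3 - 1*164*659) = 24608/23153 + 0/(1/3 - 108076) = 24608/23153 + 0/(-324227/3) = 24608/23153 + 0*(-3/324227) = 24608/23153 + 0 = 24608/23153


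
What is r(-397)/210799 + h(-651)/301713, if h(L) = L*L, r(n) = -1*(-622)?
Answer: 29841497495/21200266229 ≈ 1.4076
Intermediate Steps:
r(n) = 622
h(L) = L²
r(-397)/210799 + h(-651)/301713 = 622/210799 + (-651)²/301713 = 622*(1/210799) + 423801*(1/301713) = 622/210799 + 141267/100571 = 29841497495/21200266229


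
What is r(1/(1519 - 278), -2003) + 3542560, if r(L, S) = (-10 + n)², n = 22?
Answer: 3542704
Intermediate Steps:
r(L, S) = 144 (r(L, S) = (-10 + 22)² = 12² = 144)
r(1/(1519 - 278), -2003) + 3542560 = 144 + 3542560 = 3542704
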